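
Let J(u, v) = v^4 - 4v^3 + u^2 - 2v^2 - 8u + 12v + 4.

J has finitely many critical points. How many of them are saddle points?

1

J separates as a function of u plus a function of v, so ∇J=0 decouples.
∂J/∂u = 2(u - 4) = 0 at u ∈ {4}; ∂J/∂v = 4(v - 3)(v - 1)(v + 1) = 0 at v ∈ {-1, 1, 3}.
The Hessian is diagonal: diag(J_uu, J_vv). Second derivatives: J_uu(4)=2; J_vv(-1)=32, J_vv(1)=-16, J_vv(3)=32.
Saddle points occur where the two diagonal entries have opposite signs: (4, 1). Count: 1.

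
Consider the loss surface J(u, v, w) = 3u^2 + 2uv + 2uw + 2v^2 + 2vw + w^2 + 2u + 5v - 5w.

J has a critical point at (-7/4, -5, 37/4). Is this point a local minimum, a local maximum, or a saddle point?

local minimum

The Hessian is constant: H = [[6, 2, 2], [2, 4, 2], [2, 2, 2]].
Leading principal minors: Δ₁ = 6, Δ₂ = 20, Δ₃ = 16.
All leading minors are positive, so H is positive definite: a local minimum.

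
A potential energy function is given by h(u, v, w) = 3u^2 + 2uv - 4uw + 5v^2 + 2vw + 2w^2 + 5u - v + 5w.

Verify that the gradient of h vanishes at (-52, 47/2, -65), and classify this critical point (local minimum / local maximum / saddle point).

local minimum

∇h = (6u + 2v - 4w + 5, 2u + 10v + 2w - 1, -4u + 2v + 4w + 5); substituting (-52, 47/2, -65) gives ∇h = (0, 0, 0), so (-52, 47/2, -65) is indeed a critical point.
The Hessian is constant: H = [[6, 2, -4], [2, 10, 2], [-4, 2, 4]].
Leading principal minors: Δ₁ = 6, Δ₂ = 56, Δ₃ = 8.
All leading minors are positive, so H is positive definite: a local minimum.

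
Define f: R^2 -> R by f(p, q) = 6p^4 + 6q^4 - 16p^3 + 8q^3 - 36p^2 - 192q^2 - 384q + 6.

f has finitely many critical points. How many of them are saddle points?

4

f separates as a function of p plus a function of q, so ∇f=0 decouples.
∂f/∂p = 24p(p - 3)(p + 1) = 0 at p ∈ {-1, 0, 3}; ∂f/∂q = 24(q - 4)(q + 1)(q + 4) = 0 at q ∈ {-4, -1, 4}.
The Hessian is diagonal: diag(f_pp, f_qq). Second derivatives: f_pp(-1)=96, f_pp(0)=-72, f_pp(3)=288; f_qq(-4)=576, f_qq(-1)=-360, f_qq(4)=960.
Saddle points occur where the two diagonal entries have opposite signs: (-1, -1), (0, -4), (0, 4), (3, -1). Count: 4.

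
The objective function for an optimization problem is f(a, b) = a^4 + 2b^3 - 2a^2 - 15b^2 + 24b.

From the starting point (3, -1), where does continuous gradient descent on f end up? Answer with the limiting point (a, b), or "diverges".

diverges

f is separable, so gradient descent decouples: a follows -∂f/∂a, b follows -∂f/∂b.
∂f/∂a = 4a(a - 1)(a + 1); at a=3 this is 96, so a decreases.
∂f/∂b = 6(b - 4)(b - 1); at b=-1 this is 60, so b decreases.
The b-coordinate has no critical point in that direction and runs off to infinity.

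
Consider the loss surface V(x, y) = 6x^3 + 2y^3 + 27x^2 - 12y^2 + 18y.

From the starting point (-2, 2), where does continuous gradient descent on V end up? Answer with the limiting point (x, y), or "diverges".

(0, 3)

V is separable, so gradient descent decouples: x follows -∂V/∂x, y follows -∂V/∂y.
∂V/∂x = 18x(x + 3); at x=-2 this is -36, so x increases.
∂V/∂y = 6(y - 3)(y - 1); at y=2 this is -6, so y increases.
x converges to its nearest critical value 0 (a local min of the x-part); y converges to 3. The iterate converges to (0, 3).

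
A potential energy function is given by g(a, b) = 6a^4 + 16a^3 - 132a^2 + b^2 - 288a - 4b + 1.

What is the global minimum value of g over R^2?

-1137

g(a,b) separates as P(a) + Q(b) + 1, so its minimum is min P + min Q + 1.
P'(a) = 24(a - 3)(a + 1)(a + 4) vanishes at a ∈ {-4, -1, 3}; Q'(b) = 2b - 4 vanishes at b ∈ {2}.
Local minima of P (where P''>0): P(-4)=-448, P(3)=-1134. Local minima of Q: Q(2)=-4.
So the global minimum of g is P(3) + Q(2) + 1 = -1134 − 4 + 1 = -1137, attained at (3, 2).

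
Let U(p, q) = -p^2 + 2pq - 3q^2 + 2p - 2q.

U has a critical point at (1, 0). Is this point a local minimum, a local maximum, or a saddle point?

The Hessian of U is constant: H = [[-2, 2], [2, -6]].
det(H) = (-2)·(-6) − 2² = 8.
det(H) > 0 and tr(H) = -8 < 0, so H is negative definite and the point is a local maximum.

local maximum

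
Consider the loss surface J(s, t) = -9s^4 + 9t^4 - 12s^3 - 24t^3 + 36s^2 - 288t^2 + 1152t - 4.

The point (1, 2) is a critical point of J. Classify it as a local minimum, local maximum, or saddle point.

local maximum

The mixed partial ∂²J/∂s∂t is 0, so the Hessian at any point is diag(J_ss, J_tt) = diag(36(-3s^2 - 2s + 2), 36(3t^2 - 4t - 16)).
At (1, 2): H = diag(-108, -432).
Both eigenvalues are negative, so H is negative definite: a local maximum.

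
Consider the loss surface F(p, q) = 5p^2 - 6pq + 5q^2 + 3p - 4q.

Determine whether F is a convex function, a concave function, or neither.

F is quadratic, so its Hessian is the constant matrix H = [[10, -6], [-6, 10]].
det(H) = 64, tr(H) = 20.
det(H) > 0 and tr(H) > 0, so H is positive definite everywhere: convex.

convex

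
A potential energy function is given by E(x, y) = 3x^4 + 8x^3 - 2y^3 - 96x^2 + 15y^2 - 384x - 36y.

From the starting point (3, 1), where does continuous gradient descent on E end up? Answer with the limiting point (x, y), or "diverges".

E is separable, so gradient descent decouples: x follows -∂E/∂x, y follows -∂E/∂y.
∂E/∂x = 12(x - 4)(x + 2)(x + 4); at x=3 this is -420, so x increases.
∂E/∂y = -6(y - 3)(y - 2); at y=1 this is -12, so y increases.
x converges to its nearest critical value 4 (a local min of the x-part); y converges to 2. The iterate converges to (4, 2).

(4, 2)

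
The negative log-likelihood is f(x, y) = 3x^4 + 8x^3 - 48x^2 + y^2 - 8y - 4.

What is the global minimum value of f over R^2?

f(x,y) separates as P(x) + Q(y) − 4, so its minimum is min P + min Q − 4.
P'(x) = 12x(x - 2)(x + 4) vanishes at x ∈ {-4, 0, 2}; Q'(y) = 2y - 8 vanishes at y ∈ {4}.
Local minima of P (where P''>0): P(-4)=-512, P(2)=-80. Local minima of Q: Q(4)=-16.
So the global minimum of f is P(-4) + Q(4) − 4 = -512 − 16 − 4 = -532, attained at (-4, 4).

-532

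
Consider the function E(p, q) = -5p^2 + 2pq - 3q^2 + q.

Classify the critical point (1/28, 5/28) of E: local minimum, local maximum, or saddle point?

The Hessian of E is constant: H = [[-10, 2], [2, -6]].
det(H) = (-10)·(-6) − 2² = 56.
det(H) > 0 and tr(H) = -16 < 0, so H is negative definite and the point is a local maximum.

local maximum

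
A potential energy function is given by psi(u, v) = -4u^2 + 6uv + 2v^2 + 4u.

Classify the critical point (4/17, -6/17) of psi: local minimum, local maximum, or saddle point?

The Hessian of psi is constant: H = [[-8, 6], [6, 4]].
det(H) = (-8)·4 − 6² = -68.
Since det(H) < 0, H is indefinite and the critical point is a saddle point.

saddle point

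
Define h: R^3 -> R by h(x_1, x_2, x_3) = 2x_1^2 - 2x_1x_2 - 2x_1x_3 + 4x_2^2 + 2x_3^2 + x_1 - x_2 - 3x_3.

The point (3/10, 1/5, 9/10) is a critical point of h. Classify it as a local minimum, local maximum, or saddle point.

local minimum

The Hessian is constant: H = [[4, -2, -2], [-2, 8, 0], [-2, 0, 4]].
Leading principal minors: Δ₁ = 4, Δ₂ = 28, Δ₃ = 80.
All leading minors are positive, so H is positive definite: a local minimum.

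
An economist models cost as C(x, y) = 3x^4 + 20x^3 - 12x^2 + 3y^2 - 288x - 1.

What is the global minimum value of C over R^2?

C(x,y) separates as P(x) + Q(y) − 1, so its minimum is min P + min Q − 1.
P'(x) = 12(x - 2)(x + 3)(x + 4) vanishes at x ∈ {-4, -3, 2}; Q'(y) = 6y vanishes at y ∈ {0}.
Local minima of P (where P''>0): P(-4)=448, P(2)=-416. Local minima of Q: Q(0)=0.
So the global minimum of C is P(2) + Q(0) − 1 = -416 + 0 − 1 = -417, attained at (2, 0).

-417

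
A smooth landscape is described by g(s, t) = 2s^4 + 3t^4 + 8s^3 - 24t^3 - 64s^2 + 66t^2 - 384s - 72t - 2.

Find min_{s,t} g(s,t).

-1565

g(s,t) separates as P(s) + Q(t) − 2, so its minimum is min P + min Q − 2.
P'(s) = 8(s - 4)(s + 3)(s + 4) vanishes at s ∈ {-4, -3, 4}; Q'(t) = 12(t - 3)(t - 2)(t - 1) vanishes at t ∈ {1, 2, 3}.
Local minima of P (where P''>0): P(-4)=512, P(4)=-1536. Local minima of Q: Q(1)=-27, Q(3)=-27.
So the global minimum of g is P(4) + Q(1) − 2 = -1536 − 27 − 2 = -1565, attained at (4, 1).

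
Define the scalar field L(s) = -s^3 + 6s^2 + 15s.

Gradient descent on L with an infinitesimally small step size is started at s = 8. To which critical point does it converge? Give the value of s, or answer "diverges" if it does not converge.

L'(s) = -3(s - 5)(s + 1), so L'(8) = -81.
Gradient descent moves in the -L' direction, i.e. s is increasing.
There is no critical point above s=8, and L' keeps the same sign, so the iterate runs off to +∞.

diverges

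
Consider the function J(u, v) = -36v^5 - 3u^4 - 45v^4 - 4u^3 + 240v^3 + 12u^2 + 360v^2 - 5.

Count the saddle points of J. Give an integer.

J separates as a function of u plus a function of v, so ∇J=0 decouples.
∂J/∂u = -12u(u - 1)(u + 2) = 0 at u ∈ {-2, 0, 1}; ∂J/∂v = -180v(v - 2)(v + 1)(v + 2) = 0 at v ∈ {-2, -1, 0, 2}.
The Hessian is diagonal: diag(J_uu, J_vv). Second derivatives: J_uu(-2)=-72, J_uu(0)=24, J_uu(1)=-36; J_vv(-2)=1440, J_vv(-1)=-540, J_vv(0)=720, J_vv(2)=-4320.
Saddle points occur where the two diagonal entries have opposite signs: (-2, -2), (-2, 0), (0, -1), (0, 2), (1, -2), (1, 0). Count: 6.

6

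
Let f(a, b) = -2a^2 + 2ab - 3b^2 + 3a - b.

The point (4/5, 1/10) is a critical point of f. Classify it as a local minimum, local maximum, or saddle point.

The Hessian of f is constant: H = [[-4, 2], [2, -6]].
det(H) = (-4)·(-6) − 2² = 20.
det(H) > 0 and tr(H) = -10 < 0, so H is negative definite and the point is a local maximum.

local maximum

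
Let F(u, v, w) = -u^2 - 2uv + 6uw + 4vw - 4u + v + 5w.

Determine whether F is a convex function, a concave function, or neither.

F is quadratic, so its Hessian is the constant matrix H = [[-2, -2, 6], [-2, 0, 4], [6, 4, 0]].
Leading principal minors: -2, -4, -64.
Neither pattern holds ⇒ H is indefinite ⇒ neither convex nor concave.

neither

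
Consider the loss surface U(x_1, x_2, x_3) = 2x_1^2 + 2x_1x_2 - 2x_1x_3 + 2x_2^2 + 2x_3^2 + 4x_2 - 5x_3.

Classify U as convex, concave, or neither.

convex

U is quadratic, so its Hessian is the constant matrix H = [[4, 2, -2], [2, 4, 0], [-2, 0, 4]].
Leading principal minors: 4, 12, 32.
All positive ⇒ H ≻ 0 ⇒ convex.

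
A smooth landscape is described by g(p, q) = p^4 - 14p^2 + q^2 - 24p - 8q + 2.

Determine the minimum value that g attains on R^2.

-131

g(p,q) separates as A(p) + B(q) + 2, so its minimum is min A + min B + 2.
A'(p) = 4(p - 3)(p + 1)(p + 2) vanishes at p ∈ {-2, -1, 3}; B'(q) = 2q - 8 vanishes at q ∈ {4}.
Local minima of A (where A''>0): A(-2)=8, A(3)=-117. Local minima of B: B(4)=-16.
So the global minimum of g is A(3) + B(4) + 2 = -117 − 16 + 2 = -131, attained at (3, 4).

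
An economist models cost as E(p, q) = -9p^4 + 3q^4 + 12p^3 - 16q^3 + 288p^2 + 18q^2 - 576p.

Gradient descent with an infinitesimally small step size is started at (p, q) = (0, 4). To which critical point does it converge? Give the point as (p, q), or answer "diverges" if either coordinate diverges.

(1, 3)

E is separable, so gradient descent decouples: p follows -∂E/∂p, q follows -∂E/∂q.
∂E/∂p = -36(p - 4)(p - 1)(p + 4); at p=0 this is -576, so p increases.
∂E/∂q = 12q(q - 3)(q - 1); at q=4 this is 144, so q decreases.
p converges to its nearest critical value 1 (a local min of the p-part); q converges to 3. The iterate converges to (1, 3).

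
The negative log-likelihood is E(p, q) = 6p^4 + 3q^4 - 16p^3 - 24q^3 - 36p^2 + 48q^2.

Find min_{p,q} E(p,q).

-270

E(p,q) separates as A(p) + B(q), so its minimum is min A + min B.
A'(p) = 24p(p - 3)(p + 1) vanishes at p ∈ {-1, 0, 3}; B'(q) = 12q(q - 4)(q - 2) vanishes at q ∈ {0, 2, 4}.
Local minima of A (where A''>0): A(-1)=-14, A(3)=-270. Local minima of B: B(0)=0, B(4)=0.
So the global minimum of E is A(3) + B(0) = -270 + 0 = -270, attained at (3, 0).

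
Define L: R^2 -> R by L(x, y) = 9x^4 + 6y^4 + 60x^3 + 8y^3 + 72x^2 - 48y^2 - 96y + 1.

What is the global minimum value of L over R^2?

-607

L(x,y) separates as P(x) + Q(y) + 1, so its minimum is min P + min Q + 1.
P'(x) = 36x(x + 1)(x + 4) vanishes at x ∈ {-4, -1, 0}; Q'(y) = 24(y - 2)(y + 1)(y + 2) vanishes at y ∈ {-2, -1, 2}.
Local minima of P (where P''>0): P(-4)=-384, P(0)=0. Local minima of Q: Q(-2)=32, Q(2)=-224.
So the global minimum of L is P(-4) + Q(2) + 1 = -384 − 224 + 1 = -607, attained at (-4, 2).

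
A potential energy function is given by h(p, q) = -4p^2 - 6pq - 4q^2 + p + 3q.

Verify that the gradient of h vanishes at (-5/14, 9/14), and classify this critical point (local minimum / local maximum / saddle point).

∇h = (-8p - 6q + 1, -6p - 8q + 3); substituting (-5/14, 9/14) gives ∇h = (0, 0), so (-5/14, 9/14) is indeed a critical point.
The Hessian of h is constant: H = [[-8, -6], [-6, -8]].
det(H) = (-8)·(-8) − (-6)² = 28.
det(H) > 0 and tr(H) = -16 < 0, so H is negative definite and the point is a local maximum.

local maximum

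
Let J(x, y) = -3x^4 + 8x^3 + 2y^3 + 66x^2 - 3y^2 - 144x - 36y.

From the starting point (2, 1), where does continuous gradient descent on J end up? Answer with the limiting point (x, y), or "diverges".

(1, 3)

J is separable, so gradient descent decouples: x follows -∂J/∂x, y follows -∂J/∂y.
∂J/∂x = -12(x - 4)(x - 1)(x + 3); at x=2 this is 120, so x decreases.
∂J/∂y = 6(y - 3)(y + 2); at y=1 this is -36, so y increases.
x converges to its nearest critical value 1 (a local min of the x-part); y converges to 3. The iterate converges to (1, 3).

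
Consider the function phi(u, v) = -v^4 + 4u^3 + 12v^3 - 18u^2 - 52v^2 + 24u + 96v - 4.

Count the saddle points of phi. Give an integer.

3

phi separates as a function of u plus a function of v, so ∇phi=0 decouples.
∂phi/∂u = 12(u - 2)(u - 1) = 0 at u ∈ {1, 2}; ∂phi/∂v = -4(v - 4)(v - 3)(v - 2) = 0 at v ∈ {2, 3, 4}.
The Hessian is diagonal: diag(phi_uu, phi_vv). Second derivatives: phi_uu(1)=-12, phi_uu(2)=12; phi_vv(2)=-8, phi_vv(3)=4, phi_vv(4)=-8.
Saddle points occur where the two diagonal entries have opposite signs: (1, 3), (2, 2), (2, 4). Count: 3.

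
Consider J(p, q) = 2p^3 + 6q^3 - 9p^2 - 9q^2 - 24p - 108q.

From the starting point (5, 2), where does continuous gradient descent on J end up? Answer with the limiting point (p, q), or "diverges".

J is separable, so gradient descent decouples: p follows -∂J/∂p, q follows -∂J/∂q.
∂J/∂p = 6(p - 4)(p + 1); at p=5 this is 36, so p decreases.
∂J/∂q = 18(q - 3)(q + 2); at q=2 this is -72, so q increases.
p converges to its nearest critical value 4 (a local min of the p-part); q converges to 3. The iterate converges to (4, 3).

(4, 3)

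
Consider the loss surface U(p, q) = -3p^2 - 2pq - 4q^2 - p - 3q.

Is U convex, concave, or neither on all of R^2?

U is quadratic, so its Hessian is the constant matrix H = [[-6, -2], [-2, -8]].
det(H) = 44, tr(H) = -14.
det(H) > 0 and tr(H) < 0, so H is negative definite everywhere: concave.

concave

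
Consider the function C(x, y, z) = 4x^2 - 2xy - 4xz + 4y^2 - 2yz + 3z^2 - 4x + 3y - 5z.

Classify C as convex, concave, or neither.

convex

C is quadratic, so its Hessian is the constant matrix H = [[8, -2, -4], [-2, 8, -2], [-4, -2, 6]].
Leading principal minors: 8, 60, 168.
All positive ⇒ H ≻ 0 ⇒ convex.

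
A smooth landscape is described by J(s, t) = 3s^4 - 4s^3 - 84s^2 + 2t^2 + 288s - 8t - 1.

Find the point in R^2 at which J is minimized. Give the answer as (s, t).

J(s,t) separates as P(s) + Q(t) − 1, so its minimum is min P + min Q − 1.
P'(s) = 12(s - 3)(s - 2)(s + 4) vanishes at s ∈ {-4, 2, 3}; Q'(t) = 4(t - 2) vanishes at t ∈ {2}.
Local minima of P (where P''>0): P(-4)=-1472, P(3)=243. Local minima of Q: Q(2)=-8.
So the global minimum of J is P(-4) + Q(2) − 1 = -1472 − 8 − 1 = -1481, attained at (-4, 2).

(-4, 2)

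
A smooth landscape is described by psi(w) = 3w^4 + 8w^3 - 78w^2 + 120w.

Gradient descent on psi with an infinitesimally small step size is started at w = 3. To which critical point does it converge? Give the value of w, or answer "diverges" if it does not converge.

psi'(w) = 12(w - 2)(w - 1)(w + 5), so psi'(3) = 192.
Gradient descent moves in the -psi' direction, i.e. w is decreasing.
The nearest critical point in that direction is w = 2, where psi'' = 84 > 0 (a local minimum). The iterate converges there.

2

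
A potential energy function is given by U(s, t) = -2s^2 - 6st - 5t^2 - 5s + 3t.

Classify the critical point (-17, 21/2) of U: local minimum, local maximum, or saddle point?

local maximum

The Hessian of U is constant: H = [[-4, -6], [-6, -10]].
det(H) = (-4)·(-10) − (-6)² = 4.
det(H) > 0 and tr(H) = -14 < 0, so H is negative definite and the point is a local maximum.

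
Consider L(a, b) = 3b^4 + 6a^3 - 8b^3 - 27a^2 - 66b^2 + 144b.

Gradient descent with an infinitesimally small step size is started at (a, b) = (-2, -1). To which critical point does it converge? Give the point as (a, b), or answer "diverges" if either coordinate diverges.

L is separable, so gradient descent decouples: a follows -∂L/∂a, b follows -∂L/∂b.
∂L/∂a = 18a(a - 3); at a=-2 this is 180, so a decreases.
∂L/∂b = 12(b - 4)(b - 1)(b + 3); at b=-1 this is 240, so b decreases.
The a-coordinate has no critical point in that direction and runs off to infinity.

diverges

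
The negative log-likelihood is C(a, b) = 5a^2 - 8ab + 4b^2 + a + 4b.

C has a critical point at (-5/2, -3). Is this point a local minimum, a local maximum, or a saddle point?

The Hessian of C is constant: H = [[10, -8], [-8, 8]].
det(H) = 10·8 − (-8)² = 16.
det(H) > 0 and tr(H) = 18 > 0, so H is positive definite and the point is a local minimum.

local minimum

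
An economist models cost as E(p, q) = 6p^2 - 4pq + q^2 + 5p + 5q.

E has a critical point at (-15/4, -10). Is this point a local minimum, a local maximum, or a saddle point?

local minimum

The Hessian of E is constant: H = [[12, -4], [-4, 2]].
det(H) = 12·2 − (-4)² = 8.
det(H) > 0 and tr(H) = 14 > 0, so H is positive definite and the point is a local minimum.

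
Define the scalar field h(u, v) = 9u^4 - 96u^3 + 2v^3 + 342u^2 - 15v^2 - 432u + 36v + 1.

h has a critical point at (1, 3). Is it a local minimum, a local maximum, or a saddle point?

local minimum

The mixed partial ∂²h/∂u∂v is 0, so the Hessian at any point is diag(h_uu, h_vv) = diag(36(3u^2 - 16u + 19), 6(2v - 5)).
At (1, 3): H = diag(216, 6).
Both eigenvalues are positive, so H is positive definite: a local minimum.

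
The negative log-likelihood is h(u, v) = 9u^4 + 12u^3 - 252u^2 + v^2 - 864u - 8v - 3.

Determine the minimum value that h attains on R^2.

h(u,v) separates as P(u) + Q(v) − 3, so its minimum is min P + min Q − 3.
P'(u) = 36(u - 4)(u + 2)(u + 3) vanishes at u ∈ {-3, -2, 4}; Q'(v) = 2v - 8 vanishes at v ∈ {4}.
Local minima of P (where P''>0): P(-3)=729, P(4)=-4416. Local minima of Q: Q(4)=-16.
So the global minimum of h is P(4) + Q(4) − 3 = -4416 − 16 − 3 = -4435, attained at (4, 4).

-4435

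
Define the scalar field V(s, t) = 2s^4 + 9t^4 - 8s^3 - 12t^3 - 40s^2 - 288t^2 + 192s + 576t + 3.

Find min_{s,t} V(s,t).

-4395

V(s,t) separates as P(s) + Q(t) + 3, so its minimum is min P + min Q + 3.
P'(s) = 8(s - 4)(s - 2)(s + 3) vanishes at s ∈ {-3, 2, 4}; Q'(t) = 36(t - 4)(t - 1)(t + 4) vanishes at t ∈ {-4, 1, 4}.
Local minima of P (where P''>0): P(-3)=-558, P(4)=128. Local minima of Q: Q(-4)=-3840, Q(4)=-768.
So the global minimum of V is P(-3) + Q(-4) + 3 = -558 − 3840 + 3 = -4395, attained at (-3, -4).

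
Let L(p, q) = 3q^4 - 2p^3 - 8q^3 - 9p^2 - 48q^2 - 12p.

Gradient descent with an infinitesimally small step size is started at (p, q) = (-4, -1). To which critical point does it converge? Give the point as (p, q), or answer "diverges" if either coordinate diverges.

L is separable, so gradient descent decouples: p follows -∂L/∂p, q follows -∂L/∂q.
∂L/∂p = -6(p + 1)(p + 2); at p=-4 this is -36, so p increases.
∂L/∂q = 12q(q - 4)(q + 2); at q=-1 this is 60, so q decreases.
p converges to its nearest critical value -2 (a local min of the p-part); q converges to -2. The iterate converges to (-2, -2).

(-2, -2)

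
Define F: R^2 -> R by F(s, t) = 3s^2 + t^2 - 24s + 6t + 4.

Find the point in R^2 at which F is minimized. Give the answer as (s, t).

(4, -3)

F(s,t) separates as P(s) + Q(t) + 4, so its minimum is min P + min Q + 4.
P'(s) = 6s - 24 vanishes at s ∈ {4}; Q'(t) = 2(t + 3) vanishes at t ∈ {-3}.
Local minima of P (where P''>0): P(4)=-48. Local minima of Q: Q(-3)=-9.
So the global minimum of F is P(4) + Q(-3) + 4 = -48 − 9 + 4 = -53, attained at (4, -3).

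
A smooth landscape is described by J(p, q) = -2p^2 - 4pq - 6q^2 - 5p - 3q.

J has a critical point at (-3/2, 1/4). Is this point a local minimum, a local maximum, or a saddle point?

local maximum

The Hessian of J is constant: H = [[-4, -4], [-4, -12]].
det(H) = (-4)·(-12) − (-4)² = 32.
det(H) > 0 and tr(H) = -16 < 0, so H is negative definite and the point is a local maximum.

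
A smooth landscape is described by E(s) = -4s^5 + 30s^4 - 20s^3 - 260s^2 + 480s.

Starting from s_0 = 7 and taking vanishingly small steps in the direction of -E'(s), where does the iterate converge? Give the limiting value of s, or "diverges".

diverges

E'(s) = -20(s - 4)(s - 3)(s - 1)(s + 2), so E'(7) = -12960.
Gradient descent moves in the -E' direction, i.e. s is increasing.
There is no critical point above s=7, and E' keeps the same sign, so the iterate runs off to +∞.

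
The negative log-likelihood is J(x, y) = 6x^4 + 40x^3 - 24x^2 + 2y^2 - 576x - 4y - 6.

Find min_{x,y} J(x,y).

-840

J(x,y) separates as P(x) + Q(y) − 6, so its minimum is min P + min Q − 6.
P'(x) = 24(x - 2)(x + 3)(x + 4) vanishes at x ∈ {-4, -3, 2}; Q'(y) = 4y - 4 vanishes at y ∈ {1}.
Local minima of P (where P''>0): P(-4)=896, P(2)=-832. Local minima of Q: Q(1)=-2.
So the global minimum of J is P(2) + Q(1) − 6 = -832 − 2 − 6 = -840, attained at (2, 1).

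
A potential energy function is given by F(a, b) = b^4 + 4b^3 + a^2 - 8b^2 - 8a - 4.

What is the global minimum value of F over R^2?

-148

F(a,b) separates as P(a) + Q(b) − 4, so its minimum is min P + min Q − 4.
P'(a) = 2a - 8 vanishes at a ∈ {4}; Q'(b) = 4b(b - 1)(b + 4) vanishes at b ∈ {-4, 0, 1}.
Local minima of P (where P''>0): P(4)=-16. Local minima of Q: Q(-4)=-128, Q(1)=-3.
So the global minimum of F is P(4) + Q(-4) − 4 = -16 − 128 − 4 = -148, attained at (4, -4).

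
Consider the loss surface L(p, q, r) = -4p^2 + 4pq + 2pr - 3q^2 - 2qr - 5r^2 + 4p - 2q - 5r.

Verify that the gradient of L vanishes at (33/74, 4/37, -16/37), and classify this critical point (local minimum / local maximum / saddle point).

local maximum

∇L = (-8p + 4q + 2r + 4, 4p - 6q - 2r - 2, 2p - 2q - 10r - 5); substituting (33/74, 4/37, -16/37) gives ∇L = (0, 0, 0), so (33/74, 4/37, -16/37) is indeed a critical point.
The Hessian is constant: H = [[-8, 4, 2], [4, -6, -2], [2, -2, -10]].
Leading principal minors: Δ₁ = -8, Δ₂ = 32, Δ₃ = -296.
The minors alternate sign starting negative (−, +, −), so H is negative definite: a local maximum.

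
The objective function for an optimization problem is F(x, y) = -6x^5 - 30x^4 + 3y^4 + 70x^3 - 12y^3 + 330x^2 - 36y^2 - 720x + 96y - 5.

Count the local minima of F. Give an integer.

F separates as a function of x plus a function of y, so ∇F=0 decouples.
∂F/∂x = -30(x - 2)(x - 1)(x + 3)(x + 4) = 0 at x ∈ {-4, -3, 1, 2}; ∂F/∂y = 12(y - 4)(y - 1)(y + 2) = 0 at y ∈ {-2, 1, 4}.
The Hessian is diagonal: diag(F_xx, F_yy). Second derivatives: F_xx(-4)=900, F_xx(-3)=-600, F_xx(1)=600, F_xx(2)=-900; F_yy(-2)=216, F_yy(1)=-108, F_yy(4)=216.
Local minima occur where both diagonal entries positive: (-4, -2), (-4, 4), (1, -2), (1, 4). Count: 4.

4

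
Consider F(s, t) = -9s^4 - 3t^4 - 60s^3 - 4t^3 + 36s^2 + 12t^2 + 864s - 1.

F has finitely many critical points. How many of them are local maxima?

F separates as a function of s plus a function of t, so ∇F=0 decouples.
∂F/∂s = -36(s - 2)(s + 3)(s + 4) = 0 at s ∈ {-4, -3, 2}; ∂F/∂t = -12t(t - 1)(t + 2) = 0 at t ∈ {-2, 0, 1}.
The Hessian is diagonal: diag(F_ss, F_tt). Second derivatives: F_ss(-4)=-216, F_ss(-3)=180, F_ss(2)=-1080; F_tt(-2)=-72, F_tt(0)=24, F_tt(1)=-36.
Local maxima occur where both diagonal entries negative: (-4, -2), (-4, 1), (2, -2), (2, 1). Count: 4.

4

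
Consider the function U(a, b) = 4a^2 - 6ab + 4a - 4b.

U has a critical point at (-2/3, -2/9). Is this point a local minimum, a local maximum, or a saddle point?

saddle point

The Hessian of U is constant: H = [[8, -6], [-6, 0]].
det(H) = 8·0 − (-6)² = -36.
Since det(H) < 0, H is indefinite and the critical point is a saddle point.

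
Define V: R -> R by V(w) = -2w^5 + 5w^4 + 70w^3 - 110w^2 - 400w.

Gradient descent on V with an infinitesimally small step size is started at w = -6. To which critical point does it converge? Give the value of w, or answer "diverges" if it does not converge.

-4

V'(w) = -10(w - 5)(w - 2)(w + 1)(w + 4), so V'(-6) = -8800.
Gradient descent moves in the -V' direction, i.e. w is increasing.
The nearest critical point in that direction is w = -4, where V'' = 1620 > 0 (a local minimum). The iterate converges there.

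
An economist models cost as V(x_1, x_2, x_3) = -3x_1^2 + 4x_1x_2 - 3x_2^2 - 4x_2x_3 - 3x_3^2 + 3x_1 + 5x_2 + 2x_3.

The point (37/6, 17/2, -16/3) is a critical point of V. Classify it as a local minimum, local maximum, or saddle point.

The Hessian is constant: H = [[-6, 4, 0], [4, -6, -4], [0, -4, -6]].
Leading principal minors: Δ₁ = -6, Δ₂ = 20, Δ₃ = -24.
The minors alternate sign starting negative (−, +, −), so H is negative definite: a local maximum.

local maximum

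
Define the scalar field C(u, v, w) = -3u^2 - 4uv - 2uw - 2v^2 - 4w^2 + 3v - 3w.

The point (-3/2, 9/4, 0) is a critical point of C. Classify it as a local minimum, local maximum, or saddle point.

The Hessian is constant: H = [[-6, -4, -2], [-4, -4, 0], [-2, 0, -8]].
Leading principal minors: Δ₁ = -6, Δ₂ = 8, Δ₃ = -48.
The minors alternate sign starting negative (−, +, −), so H is negative definite: a local maximum.

local maximum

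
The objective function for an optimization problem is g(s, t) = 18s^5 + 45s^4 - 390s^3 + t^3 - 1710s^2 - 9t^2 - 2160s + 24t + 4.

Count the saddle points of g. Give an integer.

4

g separates as a function of s plus a function of t, so ∇g=0 decouples.
∂g/∂s = 90(s - 4)(s + 1)(s + 2)(s + 3) = 0 at s ∈ {-3, -2, -1, 4}; ∂g/∂t = 3(t - 4)(t - 2) = 0 at t ∈ {2, 4}.
The Hessian is diagonal: diag(g_ss, g_tt). Second derivatives: g_ss(-3)=-1260, g_ss(-2)=540, g_ss(-1)=-900, g_ss(4)=18900; g_tt(2)=-6, g_tt(4)=6.
Saddle points occur where the two diagonal entries have opposite signs: (-3, 4), (-2, 2), (-1, 4), (4, 2). Count: 4.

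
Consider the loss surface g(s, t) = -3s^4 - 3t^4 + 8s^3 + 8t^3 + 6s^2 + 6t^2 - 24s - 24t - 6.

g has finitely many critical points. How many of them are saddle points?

4

g separates as a function of s plus a function of t, so ∇g=0 decouples.
∂g/∂s = -12(s - 2)(s - 1)(s + 1) = 0 at s ∈ {-1, 1, 2}; ∂g/∂t = -12(t - 2)(t - 1)(t + 1) = 0 at t ∈ {-1, 1, 2}.
The Hessian is diagonal: diag(g_ss, g_tt). Second derivatives: g_ss(-1)=-72, g_ss(1)=24, g_ss(2)=-36; g_tt(-1)=-72, g_tt(1)=24, g_tt(2)=-36.
Saddle points occur where the two diagonal entries have opposite signs: (-1, 1), (1, -1), (1, 2), (2, 1). Count: 4.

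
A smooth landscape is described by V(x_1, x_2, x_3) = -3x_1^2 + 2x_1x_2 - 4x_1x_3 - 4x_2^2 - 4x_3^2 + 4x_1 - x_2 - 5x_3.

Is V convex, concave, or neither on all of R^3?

V is quadratic, so its Hessian is the constant matrix H = [[-6, 2, -4], [2, -8, 0], [-4, 0, -8]].
Leading principal minors: -6, 44, -224.
Signs alternate −, +, − ⇒ H ≺ 0 ⇒ concave.

concave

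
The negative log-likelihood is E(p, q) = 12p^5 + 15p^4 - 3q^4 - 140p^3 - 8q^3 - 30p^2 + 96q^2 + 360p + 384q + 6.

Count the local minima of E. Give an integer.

2

E separates as a function of p plus a function of q, so ∇E=0 decouples.
∂E/∂p = 60(p - 2)(p - 1)(p + 1)(p + 3) = 0 at p ∈ {-3, -1, 1, 2}; ∂E/∂q = -12(q - 4)(q + 2)(q + 4) = 0 at q ∈ {-4, -2, 4}.
The Hessian is diagonal: diag(E_pp, E_qq). Second derivatives: E_pp(-3)=-2400, E_pp(-1)=720, E_pp(1)=-480, E_pp(2)=900; E_qq(-4)=-192, E_qq(-2)=144, E_qq(4)=-576.
Local minima occur where both diagonal entries positive: (-1, -2), (2, -2). Count: 2.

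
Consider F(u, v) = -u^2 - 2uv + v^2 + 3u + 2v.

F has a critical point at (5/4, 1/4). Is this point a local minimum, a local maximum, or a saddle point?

saddle point

The Hessian of F is constant: H = [[-2, -2], [-2, 2]].
det(H) = (-2)·2 − (-2)² = -8.
Since det(H) < 0, H is indefinite and the critical point is a saddle point.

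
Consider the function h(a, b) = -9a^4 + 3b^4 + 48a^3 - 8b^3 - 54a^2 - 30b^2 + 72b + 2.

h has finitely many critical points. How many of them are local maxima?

h separates as a function of a plus a function of b, so ∇h=0 decouples.
∂h/∂a = -36a(a - 3)(a - 1) = 0 at a ∈ {0, 1, 3}; ∂h/∂b = 12(b - 3)(b - 1)(b + 2) = 0 at b ∈ {-2, 1, 3}.
The Hessian is diagonal: diag(h_aa, h_bb). Second derivatives: h_aa(0)=-108, h_aa(1)=72, h_aa(3)=-216; h_bb(-2)=180, h_bb(1)=-72, h_bb(3)=120.
Local maxima occur where both diagonal entries negative: (0, 1), (3, 1). Count: 2.

2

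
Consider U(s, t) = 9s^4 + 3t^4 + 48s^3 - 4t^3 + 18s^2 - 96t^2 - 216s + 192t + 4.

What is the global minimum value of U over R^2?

-1417

U(s,t) separates as P(s) + Q(t) + 4, so its minimum is min P + min Q + 4.
P'(s) = 36(s - 1)(s + 2)(s + 3) vanishes at s ∈ {-3, -2, 1}; Q'(t) = 12(t - 4)(t - 1)(t + 4) vanishes at t ∈ {-4, 1, 4}.
Local minima of P (where P''>0): P(-3)=243, P(1)=-141. Local minima of Q: Q(-4)=-1280, Q(4)=-256.
So the global minimum of U is P(1) + Q(-4) + 4 = -141 − 1280 + 4 = -1417, attained at (1, -4).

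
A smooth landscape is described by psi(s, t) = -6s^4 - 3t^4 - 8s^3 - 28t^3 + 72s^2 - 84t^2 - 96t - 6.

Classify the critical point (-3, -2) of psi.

saddle point

The mixed partial ∂²psi/∂s∂t is 0, so the Hessian at any point is diag(psi_ss, psi_tt) = diag(24(-3s^2 - 2s + 6), -12(3t^2 + 14t + 14)).
At (-3, -2): H = diag(-360, 24).
The eigenvalues have opposite signs, so H is indefinite: a saddle point.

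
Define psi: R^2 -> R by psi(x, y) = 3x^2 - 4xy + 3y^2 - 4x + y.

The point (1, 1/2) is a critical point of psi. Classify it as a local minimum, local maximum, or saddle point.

The Hessian of psi is constant: H = [[6, -4], [-4, 6]].
det(H) = 6·6 − (-4)² = 20.
det(H) > 0 and tr(H) = 12 > 0, so H is positive definite and the point is a local minimum.

local minimum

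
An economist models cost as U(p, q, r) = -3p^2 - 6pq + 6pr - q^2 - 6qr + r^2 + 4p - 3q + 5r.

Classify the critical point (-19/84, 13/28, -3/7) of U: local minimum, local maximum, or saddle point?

saddle point

The Hessian is constant: H = [[-6, -6, 6], [-6, -2, -6], [6, -6, 2]].
Leading principal minors: Δ₁ = -6, Δ₂ = -24, Δ₃ = 672.
The minors fit neither the all-positive nor the alternating-sign pattern, so H is indefinite: a saddle point.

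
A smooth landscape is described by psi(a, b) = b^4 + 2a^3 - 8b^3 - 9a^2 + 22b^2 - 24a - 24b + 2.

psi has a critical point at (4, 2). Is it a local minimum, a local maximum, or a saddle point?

saddle point

The mixed partial ∂²psi/∂a∂b is 0, so the Hessian at any point is diag(psi_aa, psi_bb) = diag(6(2a - 3), 4(3b^2 - 12b + 11)).
At (4, 2): H = diag(30, -4).
The eigenvalues have opposite signs, so H is indefinite: a saddle point.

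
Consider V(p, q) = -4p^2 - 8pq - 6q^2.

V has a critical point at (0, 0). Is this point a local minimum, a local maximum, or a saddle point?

The Hessian of V is constant: H = [[-8, -8], [-8, -12]].
det(H) = (-8)·(-12) − (-8)² = 32.
det(H) > 0 and tr(H) = -20 < 0, so H is negative definite and the point is a local maximum.

local maximum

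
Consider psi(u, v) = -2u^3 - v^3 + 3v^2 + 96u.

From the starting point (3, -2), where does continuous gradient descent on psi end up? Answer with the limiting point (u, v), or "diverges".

(-4, 0)

psi is separable, so gradient descent decouples: u follows -∂psi/∂u, v follows -∂psi/∂v.
∂psi/∂u = -6(u - 4)(u + 4); at u=3 this is 42, so u decreases.
∂psi/∂v = -3v(v - 2); at v=-2 this is -24, so v increases.
u converges to its nearest critical value -4 (a local min of the u-part); v converges to 0. The iterate converges to (-4, 0).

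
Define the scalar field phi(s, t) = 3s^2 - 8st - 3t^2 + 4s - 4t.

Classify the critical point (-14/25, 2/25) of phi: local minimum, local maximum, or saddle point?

The Hessian of phi is constant: H = [[6, -8], [-8, -6]].
det(H) = 6·(-6) − (-8)² = -100.
Since det(H) < 0, H is indefinite and the critical point is a saddle point.

saddle point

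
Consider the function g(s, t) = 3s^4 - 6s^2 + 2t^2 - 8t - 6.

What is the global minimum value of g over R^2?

g(s,t) separates as P(s) + Q(t) − 6, so its minimum is min P + min Q − 6.
P'(s) = 12s(s - 1)(s + 1) vanishes at s ∈ {-1, 0, 1}; Q'(t) = 4(t - 2) vanishes at t ∈ {2}.
Local minima of P (where P''>0): P(-1)=-3, P(1)=-3. Local minima of Q: Q(2)=-8.
So the global minimum of g is P(-1) + Q(2) − 6 = -3 − 8 − 6 = -17, attained at (-1, 2).

-17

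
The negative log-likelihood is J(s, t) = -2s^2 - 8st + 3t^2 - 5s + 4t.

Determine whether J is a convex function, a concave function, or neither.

neither

J is quadratic, so its Hessian is the constant matrix H = [[-4, -8], [-8, 6]].
det(H) = -88, tr(H) = 2.
det(H) < 0, so H is indefinite: neither convex nor concave.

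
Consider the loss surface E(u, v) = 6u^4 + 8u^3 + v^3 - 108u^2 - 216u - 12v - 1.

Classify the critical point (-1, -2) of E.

The mixed partial ∂²E/∂u∂v is 0, so the Hessian at any point is diag(E_uu, E_vv) = diag(24(3u^2 + 2u - 9), 6v).
At (-1, -2): H = diag(-192, -12).
Both eigenvalues are negative, so H is negative definite: a local maximum.

local maximum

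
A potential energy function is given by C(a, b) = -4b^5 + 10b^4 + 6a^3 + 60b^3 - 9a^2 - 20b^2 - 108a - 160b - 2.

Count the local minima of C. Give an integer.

2

C separates as a function of a plus a function of b, so ∇C=0 decouples.
∂C/∂a = 18(a - 3)(a + 2) = 0 at a ∈ {-2, 3}; ∂C/∂b = -20(b - 4)(b - 1)(b + 1)(b + 2) = 0 at b ∈ {-2, -1, 1, 4}.
The Hessian is diagonal: diag(C_aa, C_bb). Second derivatives: C_aa(-2)=-90, C_aa(3)=90; C_bb(-2)=360, C_bb(-1)=-200, C_bb(1)=360, C_bb(4)=-1800.
Local minima occur where both diagonal entries positive: (3, -2), (3, 1). Count: 2.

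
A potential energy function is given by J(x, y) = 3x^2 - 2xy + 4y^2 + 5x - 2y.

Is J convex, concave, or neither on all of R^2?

convex

J is quadratic, so its Hessian is the constant matrix H = [[6, -2], [-2, 8]].
det(H) = 44, tr(H) = 14.
det(H) > 0 and tr(H) > 0, so H is positive definite everywhere: convex.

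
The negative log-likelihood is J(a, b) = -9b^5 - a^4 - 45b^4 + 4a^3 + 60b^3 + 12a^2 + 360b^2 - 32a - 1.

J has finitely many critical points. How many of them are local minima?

J separates as a function of a plus a function of b, so ∇J=0 decouples.
∂J/∂a = -4(a - 4)(a - 1)(a + 2) = 0 at a ∈ {-2, 1, 4}; ∂J/∂b = -45b(b - 2)(b + 2)(b + 4) = 0 at b ∈ {-4, -2, 0, 2}.
The Hessian is diagonal: diag(J_aa, J_bb). Second derivatives: J_aa(-2)=-72, J_aa(1)=36, J_aa(4)=-72; J_bb(-4)=2160, J_bb(-2)=-720, J_bb(0)=720, J_bb(2)=-2160.
Local minima occur where both diagonal entries positive: (1, -4), (1, 0). Count: 2.

2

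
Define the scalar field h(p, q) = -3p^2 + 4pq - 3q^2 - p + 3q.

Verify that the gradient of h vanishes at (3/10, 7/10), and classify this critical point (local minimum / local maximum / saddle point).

∇h = (-6p + 4q - 1, 4p - 6q + 3); substituting (3/10, 7/10) gives ∇h = (0, 0), so (3/10, 7/10) is indeed a critical point.
The Hessian of h is constant: H = [[-6, 4], [4, -6]].
det(H) = (-6)·(-6) − 4² = 20.
det(H) > 0 and tr(H) = -12 < 0, so H is negative definite and the point is a local maximum.

local maximum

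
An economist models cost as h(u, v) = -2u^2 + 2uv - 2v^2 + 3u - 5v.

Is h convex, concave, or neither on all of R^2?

h is quadratic, so its Hessian is the constant matrix H = [[-4, 2], [2, -4]].
det(H) = 12, tr(H) = -8.
det(H) > 0 and tr(H) < 0, so H is negative definite everywhere: concave.

concave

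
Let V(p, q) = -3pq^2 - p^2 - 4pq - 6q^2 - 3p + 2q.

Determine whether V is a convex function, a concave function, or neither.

The term -3pq^2 is cubic, so the Hessian is not constant.
∂²V/∂q² = -6p - 12, which takes both signs as p varies (negative for sufficiently large p). A diagonal entry of the Hessian changing sign means the Hessian is neither positive- nor negative-semidefinite on all of R^2.

neither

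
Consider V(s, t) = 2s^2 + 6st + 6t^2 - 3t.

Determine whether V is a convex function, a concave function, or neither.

V is quadratic, so its Hessian is the constant matrix H = [[4, 6], [6, 12]].
det(H) = 12, tr(H) = 16.
det(H) > 0 and tr(H) > 0, so H is positive definite everywhere: convex.

convex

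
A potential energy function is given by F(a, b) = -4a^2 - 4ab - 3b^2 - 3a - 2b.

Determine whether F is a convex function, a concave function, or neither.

F is quadratic, so its Hessian is the constant matrix H = [[-8, -4], [-4, -6]].
det(H) = 32, tr(H) = -14.
det(H) > 0 and tr(H) < 0, so H is negative definite everywhere: concave.

concave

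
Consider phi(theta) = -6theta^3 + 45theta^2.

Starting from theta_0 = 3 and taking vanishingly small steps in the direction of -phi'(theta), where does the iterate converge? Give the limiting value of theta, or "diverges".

0

phi'(theta) = -18theta(theta - 5), so phi'(3) = 108.
Gradient descent moves in the -phi' direction, i.e. theta is decreasing.
The nearest critical point in that direction is theta = 0, where phi'' = 90 > 0 (a local minimum). The iterate converges there.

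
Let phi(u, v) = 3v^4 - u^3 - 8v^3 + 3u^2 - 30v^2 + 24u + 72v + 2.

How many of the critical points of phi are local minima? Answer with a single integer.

2

phi separates as a function of u plus a function of v, so ∇phi=0 decouples.
∂phi/∂u = -3(u - 4)(u + 2) = 0 at u ∈ {-2, 4}; ∂phi/∂v = 12(v - 3)(v - 1)(v + 2) = 0 at v ∈ {-2, 1, 3}.
The Hessian is diagonal: diag(phi_uu, phi_vv). Second derivatives: phi_uu(-2)=18, phi_uu(4)=-18; phi_vv(-2)=180, phi_vv(1)=-72, phi_vv(3)=120.
Local minima occur where both diagonal entries positive: (-2, -2), (-2, 3). Count: 2.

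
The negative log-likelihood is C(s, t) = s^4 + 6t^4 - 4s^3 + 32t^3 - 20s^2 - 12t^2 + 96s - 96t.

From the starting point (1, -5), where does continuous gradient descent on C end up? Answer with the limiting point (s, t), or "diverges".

C is separable, so gradient descent decouples: s follows -∂C/∂s, t follows -∂C/∂t.
∂C/∂s = 4(s - 4)(s - 2)(s + 3); at s=1 this is 48, so s decreases.
∂C/∂t = 24(t - 1)(t + 1)(t + 4); at t=-5 this is -576, so t increases.
s converges to its nearest critical value -3 (a local min of the s-part); t converges to -4. The iterate converges to (-3, -4).

(-3, -4)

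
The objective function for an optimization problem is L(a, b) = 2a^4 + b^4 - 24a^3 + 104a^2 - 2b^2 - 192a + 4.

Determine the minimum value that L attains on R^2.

L(a,b) separates as P(a) + Q(b) + 4, so its minimum is min P + min Q + 4.
P'(a) = 8(a - 4)(a - 3)(a - 2) vanishes at a ∈ {2, 3, 4}; Q'(b) = 4b(b - 1)(b + 1) vanishes at b ∈ {-1, 0, 1}.
Local minima of P (where P''>0): P(2)=-128, P(4)=-128. Local minima of Q: Q(-1)=-1, Q(1)=-1.
So the global minimum of L is P(2) + Q(-1) + 4 = -128 − 1 + 4 = -125, attained at (2, -1).

-125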